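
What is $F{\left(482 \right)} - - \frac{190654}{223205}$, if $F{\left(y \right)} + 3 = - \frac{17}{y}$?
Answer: $- \frac{234653687}{107584810} \approx -2.1811$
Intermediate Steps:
$F{\left(y \right)} = -3 - \frac{17}{y}$
$F{\left(482 \right)} - - \frac{190654}{223205} = \left(-3 - \frac{17}{482}\right) - - \frac{190654}{223205} = - \frac{1463}{482} + \frac{190654}{223205} = - \frac{234653687}{107584810}$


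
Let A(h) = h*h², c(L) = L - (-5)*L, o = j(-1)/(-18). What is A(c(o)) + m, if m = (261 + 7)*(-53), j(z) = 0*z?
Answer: -14204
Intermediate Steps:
j(z) = 0
o = 0 (o = 0/(-18) = 0*(-1/18) = 0)
c(L) = 6*L (c(L) = L + 5*L = 6*L)
A(h) = h³
m = -14204 (m = 268*(-53) = -14204)
A(c(o)) + m = (6*0)³ - 14204 = 0³ - 14204 = 0 - 14204 = -14204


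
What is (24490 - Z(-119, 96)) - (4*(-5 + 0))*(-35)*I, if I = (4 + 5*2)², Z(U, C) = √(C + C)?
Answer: -112710 - 8*√3 ≈ -1.1272e+5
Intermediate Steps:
Z(U, C) = √2*√C (Z(U, C) = √(2*C) = √2*√C)
I = 196 (I = (4 + 10)² = 14² = 196)
(24490 - Z(-119, 96)) - (4*(-5 + 0))*(-35)*I = (24490 - √2*√96) - (4*(-5 + 0))*(-35)*196 = (24490 - √2*4*√6) - (4*(-5))*(-35)*196 = (24490 - 8*√3) - (-20*(-35))*196 = (24490 - 8*√3) - 700*196 = (24490 - 8*√3) - 1*137200 = (24490 - 8*√3) - 137200 = -112710 - 8*√3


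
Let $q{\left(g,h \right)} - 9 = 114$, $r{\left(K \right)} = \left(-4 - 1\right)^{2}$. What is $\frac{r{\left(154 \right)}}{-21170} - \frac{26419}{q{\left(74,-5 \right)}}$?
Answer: $- \frac{111858661}{520782} \approx -214.79$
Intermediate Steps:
$r{\left(K \right)} = 25$ ($r{\left(K \right)} = \left(-5\right)^{2} = 25$)
$q{\left(g,h \right)} = 123$ ($q{\left(g,h \right)} = 9 + 114 = 123$)
$\frac{r{\left(154 \right)}}{-21170} - \frac{26419}{q{\left(74,-5 \right)}} = \frac{25}{-21170} - \frac{26419}{123} = 25 \left(- \frac{1}{21170}\right) - \frac{26419}{123} = - \frac{5}{4234} - \frac{26419}{123} = - \frac{111858661}{520782}$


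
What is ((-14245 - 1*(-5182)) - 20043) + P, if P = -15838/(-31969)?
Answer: -930473876/31969 ≈ -29106.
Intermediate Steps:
P = 15838/31969 (P = -15838*(-1/31969) = 15838/31969 ≈ 0.49542)
((-14245 - 1*(-5182)) - 20043) + P = ((-14245 - 1*(-5182)) - 20043) + 15838/31969 = ((-14245 + 5182) - 20043) + 15838/31969 = (-9063 - 20043) + 15838/31969 = -29106 + 15838/31969 = -930473876/31969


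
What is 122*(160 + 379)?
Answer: 65758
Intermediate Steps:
122*(160 + 379) = 122*539 = 65758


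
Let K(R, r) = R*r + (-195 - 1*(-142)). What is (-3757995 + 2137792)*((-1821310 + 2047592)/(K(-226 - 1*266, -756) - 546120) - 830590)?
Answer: 234453819017314416/174221 ≈ 1.3457e+12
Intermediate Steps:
K(R, r) = -53 + R*r (K(R, r) = R*r + (-195 + 142) = R*r - 53 = -53 + R*r)
(-3757995 + 2137792)*((-1821310 + 2047592)/(K(-226 - 1*266, -756) - 546120) - 830590) = (-3757995 + 2137792)*((-1821310 + 2047592)/((-53 + (-226 - 1*266)*(-756)) - 546120) - 830590) = -1620203*(226282/((-53 + (-226 - 266)*(-756)) - 546120) - 830590) = -1620203*(226282/((-53 - 492*(-756)) - 546120) - 830590) = -1620203*(226282/((-53 + 371952) - 546120) - 830590) = -1620203*(226282/(371899 - 546120) - 830590) = -1620203*(226282/(-174221) - 830590) = -1620203*(226282*(-1/174221) - 830590) = -1620203*(-226282/174221 - 830590) = -1620203*(-144706446672/174221) = 234453819017314416/174221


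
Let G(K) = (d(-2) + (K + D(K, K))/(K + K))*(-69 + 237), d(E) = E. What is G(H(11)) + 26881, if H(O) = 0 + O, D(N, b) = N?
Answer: 26713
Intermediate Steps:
H(O) = O
G(K) = -168 (G(K) = (-2 + (K + K)/(K + K))*(-69 + 237) = (-2 + (2*K)/((2*K)))*168 = (-2 + (2*K)*(1/(2*K)))*168 = (-2 + 1)*168 = -1*168 = -168)
G(H(11)) + 26881 = -168 + 26881 = 26713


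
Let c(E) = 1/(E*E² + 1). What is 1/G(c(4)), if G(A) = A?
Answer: 65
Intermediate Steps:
c(E) = 1/(1 + E³) (c(E) = 1/(E³ + 1) = 1/(1 + E³))
1/G(c(4)) = 1/(1/(1 + 4³)) = 1/(1/(1 + 64)) = 1/(1/65) = 65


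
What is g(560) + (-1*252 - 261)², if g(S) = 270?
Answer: 263439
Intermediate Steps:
g(560) + (-1*252 - 261)² = 270 + (-1*252 - 261)² = 270 + (-252 - 261)² = 270 + (-513)² = 270 + 263169 = 263439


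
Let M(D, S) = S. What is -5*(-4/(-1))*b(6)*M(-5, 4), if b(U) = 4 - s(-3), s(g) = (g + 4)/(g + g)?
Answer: -1000/3 ≈ -333.33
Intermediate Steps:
s(g) = (4 + g)/(2*g) (s(g) = (4 + g)/((2*g)) = (4 + g)*(1/(2*g)) = (4 + g)/(2*g))
b(U) = 25/6 (b(U) = 4 - (4 - 3)/(2*(-3)) = 4 - (-1)/(2*3) = 4 - 1*(-⅙) = 4 + ⅙ = 25/6)
-5*(-4/(-1))*b(6)*M(-5, 4) = -5*-4/(-1)*(25/6)*4 = -5*-4*(-1)*(25/6)*4 = -5*4*(25/6)*4 = -250*4/3 = -5*200/3 = -1000/3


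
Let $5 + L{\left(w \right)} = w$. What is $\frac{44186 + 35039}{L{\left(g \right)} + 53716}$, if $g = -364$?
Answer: $\frac{79225}{53347} \approx 1.4851$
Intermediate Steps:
$L{\left(w \right)} = -5 + w$
$\frac{44186 + 35039}{L{\left(g \right)} + 53716} = \frac{44186 + 35039}{\left(-5 - 364\right) + 53716} = \frac{79225}{-369 + 53716} = \frac{79225}{53347}$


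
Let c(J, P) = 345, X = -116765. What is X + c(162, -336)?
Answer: -116420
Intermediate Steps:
X + c(162, -336) = -116765 + 345 = -116420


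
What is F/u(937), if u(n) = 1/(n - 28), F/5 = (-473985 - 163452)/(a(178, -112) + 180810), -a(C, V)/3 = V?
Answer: -965717055/60382 ≈ -15993.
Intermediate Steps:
a(C, V) = -3*V
F = -1062395/60382 (F = 5*((-473985 - 163452)/(-3*(-112) + 180810)) = 5*(-637437/(336 + 180810)) = 5*(-637437/181146) = 5*(-637437*1/181146) = 5*(-212479/60382) = -1062395/60382 ≈ -17.595)
u(n) = 1/(-28 + n)
F/u(937) = -1062395/(60382*(1/(-28 + 937))) = -1062395/(60382*(1/909)) = -1062395/(60382*1/909) = -1062395/60382*909 = -965717055/60382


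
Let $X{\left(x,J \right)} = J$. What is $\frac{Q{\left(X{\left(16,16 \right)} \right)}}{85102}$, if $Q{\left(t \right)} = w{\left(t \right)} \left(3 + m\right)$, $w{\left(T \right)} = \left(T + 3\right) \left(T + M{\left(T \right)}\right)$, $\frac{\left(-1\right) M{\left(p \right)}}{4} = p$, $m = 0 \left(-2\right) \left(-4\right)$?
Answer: $- \frac{1368}{42551} \approx -0.03215$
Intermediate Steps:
$m = 0$ ($m = 0 \left(-4\right) = 0$)
$M{\left(p \right)} = - 4 p$
$w{\left(T \right)} = - 3 T \left(3 + T\right)$ ($w{\left(T \right)} = \left(T + 3\right) \left(T - 4 T\right) = \left(3 + T\right) \left(- 3 T\right) = - 3 T \left(3 + T\right)$)
$Q{\left(t \right)} = 9 t \left(-3 - t\right)$ ($Q{\left(t \right)} = 3 t \left(-3 - t\right) \left(3 + 0\right) = 3 t \left(-3 - t\right) 3 = 9 t \left(-3 - t\right)$)
$\frac{Q{\left(X{\left(16,16 \right)} \right)}}{85102} = \frac{9 \cdot 16 \left(-3 - 16\right)}{85102} = 9 \cdot 16 \left(-3 - 16\right) \frac{1}{85102} = 9 \cdot 16 \left(-19\right) \frac{1}{85102} = \left(-2736\right) \frac{1}{85102} = - \frac{1368}{42551}$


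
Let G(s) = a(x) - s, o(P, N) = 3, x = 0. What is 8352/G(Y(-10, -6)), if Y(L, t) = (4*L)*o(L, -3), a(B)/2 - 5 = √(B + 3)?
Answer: 135720/2111 - 2088*√3/2111 ≈ 62.579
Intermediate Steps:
a(B) = 10 + 2*√(3 + B) (a(B) = 10 + 2*√(B + 3) = 10 + 2*√(3 + B))
Y(L, t) = 12*L (Y(L, t) = (4*L)*3 = 12*L)
G(s) = 10 - s + 2*√3 (G(s) = (10 + 2*√(3 + 0)) - s = (10 + 2*√3) - s = 10 - s + 2*√3)
8352/G(Y(-10, -6)) = 8352/(10 - 12*(-10) + 2*√3) = 8352/(10 - 1*(-120) + 2*√3) = 8352/(10 + 120 + 2*√3) = 8352/(130 + 2*√3)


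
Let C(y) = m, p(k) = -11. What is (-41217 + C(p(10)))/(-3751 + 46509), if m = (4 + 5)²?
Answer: -20568/21379 ≈ -0.96207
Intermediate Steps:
m = 81 (m = 9² = 81)
C(y) = 81
(-41217 + C(p(10)))/(-3751 + 46509) = (-41217 + 81)/(-3751 + 46509) = -41136/42758 = -41136*1/42758 = -20568/21379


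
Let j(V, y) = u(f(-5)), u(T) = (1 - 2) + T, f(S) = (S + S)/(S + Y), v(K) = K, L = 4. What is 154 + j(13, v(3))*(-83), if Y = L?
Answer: -593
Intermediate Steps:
Y = 4
f(S) = 2*S/(4 + S) (f(S) = (S + S)/(S + 4) = (2*S)/(4 + S) = 2*S/(4 + S))
u(T) = -1 + T
j(V, y) = 9 (j(V, y) = -1 + 2*(-5)/(4 - 5) = -1 + 2*(-5)/(-1) = -1 + 2*(-5)*(-1) = -1 + 10 = 9)
154 + j(13, v(3))*(-83) = 154 + 9*(-83) = 154 - 747 = -593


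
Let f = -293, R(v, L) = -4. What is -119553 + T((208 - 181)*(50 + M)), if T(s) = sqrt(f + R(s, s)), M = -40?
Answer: -119553 + 3*I*sqrt(33) ≈ -1.1955e+5 + 17.234*I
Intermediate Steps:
T(s) = 3*I*sqrt(33) (T(s) = sqrt(-293 - 4) = sqrt(-297) = 3*I*sqrt(33))
-119553 + T((208 - 181)*(50 + M)) = -119553 + 3*I*sqrt(33)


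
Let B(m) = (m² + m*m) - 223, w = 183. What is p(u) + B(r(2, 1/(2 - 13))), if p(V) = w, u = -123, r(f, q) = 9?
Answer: 122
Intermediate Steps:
B(m) = -223 + 2*m² (B(m) = (m² + m²) - 223 = 2*m² - 223 = -223 + 2*m²)
p(V) = 183
p(u) + B(r(2, 1/(2 - 13))) = 183 + (-223 + 2*9²) = 183 + (-223 + 2*81) = 183 + (-223 + 162) = 183 - 61 = 122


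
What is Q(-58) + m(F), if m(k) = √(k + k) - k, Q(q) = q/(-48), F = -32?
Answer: 797/24 + 8*I ≈ 33.208 + 8.0*I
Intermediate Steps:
Q(q) = -q/48 (Q(q) = q*(-1/48) = -q/48)
m(k) = -k + √2*√k (m(k) = √(2*k) - k = √2*√k - k = -k + √2*√k)
Q(-58) + m(F) = -1/48*(-58) + (-1*(-32) + √2*√(-32)) = 29/24 + (32 + √2*(4*I*√2)) = 29/24 + (32 + 8*I) = 797/24 + 8*I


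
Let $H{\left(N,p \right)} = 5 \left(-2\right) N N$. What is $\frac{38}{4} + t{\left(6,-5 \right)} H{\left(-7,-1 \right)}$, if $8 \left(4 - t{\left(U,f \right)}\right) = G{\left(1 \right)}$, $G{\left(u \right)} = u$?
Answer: $- \frac{7557}{4} \approx -1889.3$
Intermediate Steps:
$t{\left(U,f \right)} = \frac{31}{8}$ ($t{\left(U,f \right)} = 4 - \frac{1}{8} = \frac{31}{8}$)
$H{\left(N,p \right)} = - 10 N^{2}$ ($H{\left(N,p \right)} = - 10 N N = - 10 N^{2}$)
$\frac{38}{4} + t{\left(6,-5 \right)} H{\left(-7,-1 \right)} = \frac{38}{4} + \frac{31 \left(- 10 \left(-7\right)^{2}\right)}{8} = 38 \cdot \frac{1}{4} + \frac{31 \left(\left(-10\right) 49\right)}{8} = \frac{19}{2} + \frac{31}{8} \left(-490\right) = \frac{19}{2} - \frac{7595}{4} = - \frac{7557}{4}$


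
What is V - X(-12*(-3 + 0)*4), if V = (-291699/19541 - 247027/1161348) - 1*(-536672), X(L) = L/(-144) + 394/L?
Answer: 73072790345766547/136163407608 ≈ 5.3666e+5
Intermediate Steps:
X(L) = 394/L - L/144 (X(L) = L*(-1/144) + 394/L = -L/144 + 394/L = 394/L - L/144)
V = 12178837790095237/22693901268 (V = (-291699*1/19541 - 247027*1/1161348) + 536672 = (-291699/19541 - 247027/1161348) + 536672 = -343591204859/22693901268 + 536672 = 12178837790095237/22693901268 ≈ 5.3666e+5)
V - X(-12*(-3 + 0)*4) = 12178837790095237/22693901268 - (394/((-12*(-3 + 0)*4)) - (-12*(-3 + 0))*4/144) = 12178837790095237/22693901268 - (394/((-12*(-3)*4)) - (-12*(-3))*4/144) = 12178837790095237/22693901268 - (394/((36*4)) - 4/4) = 12178837790095237/22693901268 - (394/144 - 1/144*144) = 12178837790095237/22693901268 - (394*(1/144) - 1) = 12178837790095237/22693901268 - (197/72 - 1) = 12178837790095237/22693901268 - 1*125/72 = 12178837790095237/22693901268 - 125/72 = 73072790345766547/136163407608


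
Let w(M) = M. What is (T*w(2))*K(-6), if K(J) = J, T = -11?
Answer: 132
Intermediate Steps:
(T*w(2))*K(-6) = -11*2*(-6) = -22*(-6) = 132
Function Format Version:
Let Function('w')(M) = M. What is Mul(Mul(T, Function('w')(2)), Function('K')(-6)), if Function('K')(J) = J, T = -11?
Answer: 132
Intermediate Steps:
Mul(Mul(T, Function('w')(2)), Function('K')(-6)) = Mul(Mul(-11, 2), -6) = Mul(-22, -6) = 132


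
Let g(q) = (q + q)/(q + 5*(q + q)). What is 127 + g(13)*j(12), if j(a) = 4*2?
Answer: 1413/11 ≈ 128.45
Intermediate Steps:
j(a) = 8
g(q) = 2/11 (g(q) = (2*q)/(q + 5*(2*q)) = (2*q)/(q + 10*q) = (2*q)/((11*q)) = (2*q)*(1/(11*q)) = 2/11)
127 + g(13)*j(12) = 127 + (2/11)*8 = 127 + 16/11 = 1413/11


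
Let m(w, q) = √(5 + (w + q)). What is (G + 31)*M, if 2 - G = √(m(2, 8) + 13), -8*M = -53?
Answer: 1749/8 - 53*√(13 + √15)/8 ≈ 191.41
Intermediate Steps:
m(w, q) = √(5 + q + w) (m(w, q) = √(5 + (q + w)) = √(5 + q + w))
M = 53/8 (M = -⅛*(-53) = 53/8 ≈ 6.6250)
G = 2 - √(13 + √15) (G = 2 - √(√(5 + 8 + 2) + 13) = 2 - √(√15 + 13) = 2 - √(13 + √15) ≈ -2.1077)
(G + 31)*M = ((2 - √(13 + √15)) + 31)*(53/8) = (33 - √(13 + √15))*(53/8) = 1749/8 - 53*√(13 + √15)/8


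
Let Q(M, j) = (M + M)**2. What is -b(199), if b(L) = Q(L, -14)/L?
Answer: -796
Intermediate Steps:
Q(M, j) = 4*M**2 (Q(M, j) = (2*M)**2 = 4*M**2)
b(L) = 4*L (b(L) = (4*L**2)/L = 4*L)
-b(199) = -4*199 = -1*796 = -796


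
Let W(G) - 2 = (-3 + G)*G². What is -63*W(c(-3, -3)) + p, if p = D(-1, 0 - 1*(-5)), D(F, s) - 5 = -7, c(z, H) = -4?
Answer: 6928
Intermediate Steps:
D(F, s) = -2 (D(F, s) = 5 - 7 = -2)
p = -2
W(G) = 2 + G²*(-3 + G) (W(G) = 2 + (-3 + G)*G² = 2 + G²*(-3 + G))
-63*W(c(-3, -3)) + p = -63*(2 + (-4)³ - 3*(-4)²) - 2 = -63*(2 - 64 - 3*16) - 2 = -63*(2 - 64 - 48) - 2 = -63*(-110) - 2 = 6930 - 2 = 6928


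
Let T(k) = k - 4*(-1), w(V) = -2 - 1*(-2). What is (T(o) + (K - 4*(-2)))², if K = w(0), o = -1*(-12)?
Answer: 576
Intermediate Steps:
w(V) = 0 (w(V) = -2 + 2 = 0)
o = 12
K = 0
T(k) = 4 + k (T(k) = k + 4 = 4 + k)
(T(o) + (K - 4*(-2)))² = ((4 + 12) + (0 - 4*(-2)))² = (16 + (0 + 8))² = (16 + 8)² = 24² = 576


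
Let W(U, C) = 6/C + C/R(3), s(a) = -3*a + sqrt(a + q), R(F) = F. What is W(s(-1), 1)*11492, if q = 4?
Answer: 218348/3 ≈ 72783.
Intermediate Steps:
s(a) = sqrt(4 + a) - 3*a (s(a) = -3*a + sqrt(a + 4) = -3*a + sqrt(4 + a) = sqrt(4 + a) - 3*a)
W(U, C) = 6/C + C/3
W(s(-1), 1)*11492 = (6/1 + (1/3)*1)*11492 = (6*1 + 1/3)*11492 = (6 + 1/3)*11492 = (19/3)*11492 = 218348/3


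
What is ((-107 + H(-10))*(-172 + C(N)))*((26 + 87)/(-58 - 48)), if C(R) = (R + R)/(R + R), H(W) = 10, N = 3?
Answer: -1874331/106 ≈ -17682.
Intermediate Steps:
C(R) = 1 (C(R) = (2*R)/((2*R)) = (2*R)*(1/(2*R)) = 1)
((-107 + H(-10))*(-172 + C(N)))*((26 + 87)/(-58 - 48)) = ((-107 + 10)*(-172 + 1))*((26 + 87)/(-58 - 48)) = (-97*(-171))*(113/(-106)) = 16587*(113*(-1/106)) = 16587*(-113/106) = -1874331/106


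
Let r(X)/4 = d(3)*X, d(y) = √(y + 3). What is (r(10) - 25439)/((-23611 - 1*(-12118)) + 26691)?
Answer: -25439/15198 + 20*√6/7599 ≈ -1.6674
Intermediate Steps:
d(y) = √(3 + y)
r(X) = 4*X*√6 (r(X) = 4*(√(3 + 3)*X) = 4*(√6*X) = 4*(X*√6) = 4*X*√6)
(r(10) - 25439)/((-23611 - 1*(-12118)) + 26691) = (4*10*√6 - 25439)/((-23611 - 1*(-12118)) + 26691) = (40*√6 - 25439)/((-23611 + 12118) + 26691) = (-25439 + 40*√6)/(-11493 + 26691) = (-25439 + 40*√6)/15198 = (-25439 + 40*√6)*(1/15198) = -25439/15198 + 20*√6/7599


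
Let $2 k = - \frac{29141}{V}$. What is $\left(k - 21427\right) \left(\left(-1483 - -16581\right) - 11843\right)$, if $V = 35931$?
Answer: $- \frac{238671513325}{3422} \approx -6.9746 \cdot 10^{7}$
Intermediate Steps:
$k = - \frac{4163}{10266}$ ($k = \frac{\left(-29141\right) \frac{1}{35931}}{2} = \frac{1}{2} \left(- \frac{4163}{5133}\right) = - \frac{4163}{10266} \approx -0.40551$)
$\left(k - 21427\right) \left(\left(-1483 - -16581\right) - 11843\right) = \left(- \frac{4163}{10266} - 21427\right) \left(\left(-1483 - -16581\right) - 11843\right) = - \frac{219973745 \left(\left(-1483 + 16581\right) - 11843\right)}{10266} = - \frac{219973745 \left(15098 - 11843\right)}{10266} = \left(- \frac{219973745}{10266}\right) 3255 = - \frac{238671513325}{3422}$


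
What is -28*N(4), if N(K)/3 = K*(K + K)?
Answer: -2688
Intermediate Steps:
N(K) = 6*K² (N(K) = 3*(K*(K + K)) = 3*(K*(2*K)) = 3*(2*K²) = 6*K²)
-28*N(4) = -168*4² = -168*16 = -28*96 = -2688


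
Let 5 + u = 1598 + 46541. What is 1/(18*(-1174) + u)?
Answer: 1/27002 ≈ 3.7034e-5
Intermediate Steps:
u = 48134 (u = -5 + (1598 + 46541) = -5 + 48139 = 48134)
1/(18*(-1174) + u) = 1/(18*(-1174) + 48134) = 1/(-21132 + 48134) = 1/27002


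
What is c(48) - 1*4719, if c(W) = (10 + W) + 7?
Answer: -4654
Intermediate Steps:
c(W) = 17 + W
c(48) - 1*4719 = (17 + 48) - 1*4719 = 65 - 4719 = -4654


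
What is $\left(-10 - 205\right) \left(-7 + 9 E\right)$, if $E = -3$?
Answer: $7310$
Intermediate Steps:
$\left(-10 - 205\right) \left(-7 + 9 E\right) = \left(-10 - 205\right) \left(-7 + 9 \left(-3\right)\right) = - 215 \left(-7 - 27\right) = \left(-215\right) \left(-34\right) = 7310$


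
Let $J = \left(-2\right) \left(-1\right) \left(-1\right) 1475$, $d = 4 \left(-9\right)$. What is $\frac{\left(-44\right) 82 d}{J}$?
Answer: $- \frac{64944}{1475} \approx -44.03$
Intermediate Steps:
$d = -36$
$J = -2950$ ($J = 2 \left(-1\right) 1475 = \left(-2\right) 1475 = -2950$)
$\frac{\left(-44\right) 82 d}{J} = \frac{\left(-44\right) 82 \left(-36\right)}{-2950} = \left(-3608\right) \left(-36\right) \left(- \frac{1}{2950}\right) = 129888 \left(- \frac{1}{2950}\right) = - \frac{64944}{1475}$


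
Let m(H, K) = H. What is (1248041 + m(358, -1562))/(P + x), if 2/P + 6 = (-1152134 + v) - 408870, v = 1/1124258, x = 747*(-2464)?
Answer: -2190912755976843021/3230226510879800548 ≈ -0.67825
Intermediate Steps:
x = -1840608
v = 1/1124258 ≈ 8.8948e-7
P = -2248516/1754977980579 (P = 2/(-6 + ((-1152134 + 1/1124258) - 408870)) = 2/(-6 + (-1295295866571/1124258 - 408870)) = 2/(-6 - 1754971235031/1124258) = 2/(-1754977980579/1124258) = 2*(-1124258/1754977980579) = -2248516/1754977980579 ≈ -1.2812e-6)
(1248041 + m(358, -1562))/(P + x) = (1248041 + 358)/(-2248516/1754977980579 - 1840608) = 1248399/(-3230226510879800548/1754977980579) = 1248399*(-1754977980579/3230226510879800548) = -2190912755976843021/3230226510879800548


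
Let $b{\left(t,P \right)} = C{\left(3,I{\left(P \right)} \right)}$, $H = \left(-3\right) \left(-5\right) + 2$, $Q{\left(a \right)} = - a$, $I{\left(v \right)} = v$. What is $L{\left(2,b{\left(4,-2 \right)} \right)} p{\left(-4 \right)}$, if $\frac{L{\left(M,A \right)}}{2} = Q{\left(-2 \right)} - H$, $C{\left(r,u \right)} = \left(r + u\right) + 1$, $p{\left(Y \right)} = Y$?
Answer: $120$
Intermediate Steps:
$H = 17$ ($H = 15 + 2 = 17$)
$C{\left(r,u \right)} = 1 + r + u$
$b{\left(t,P \right)} = 4 + P$ ($b{\left(t,P \right)} = 1 + 3 + P = 4 + P$)
$L{\left(M,A \right)} = -30$ ($L{\left(M,A \right)} = 2 \left(\left(-1\right) \left(-2\right) - 17\right) = 2 \left(2 - 17\right) = 2 \left(-15\right) = -30$)
$L{\left(2,b{\left(4,-2 \right)} \right)} p{\left(-4 \right)} = \left(-30\right) \left(-4\right) = 120$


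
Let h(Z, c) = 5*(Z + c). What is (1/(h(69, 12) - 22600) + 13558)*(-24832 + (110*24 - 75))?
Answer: -6700581387003/22195 ≈ -3.0190e+8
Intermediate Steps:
h(Z, c) = 5*Z + 5*c
(1/(h(69, 12) - 22600) + 13558)*(-24832 + (110*24 - 75)) = (1/((5*69 + 5*12) - 22600) + 13558)*(-24832 + (110*24 - 75)) = (1/((345 + 60) - 22600) + 13558)*(-24832 + (2640 - 75)) = (1/(405 - 22600) + 13558)*(-24832 + 2565) = (1/(-22195) + 13558)*(-22267) = (-1/22195 + 13558)*(-22267) = (300919809/22195)*(-22267) = -6700581387003/22195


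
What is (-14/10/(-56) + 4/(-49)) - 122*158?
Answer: -37781071/1960 ≈ -19276.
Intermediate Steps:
(-14/10/(-56) + 4/(-49)) - 122*158 = (-14*⅒*(-1/56) + 4*(-1/49)) - 19276 = (-7/5*(-1/56) - 4/49) - 19276 = (1/40 - 4/49) - 19276 = -111/1960 - 19276 = -37781071/1960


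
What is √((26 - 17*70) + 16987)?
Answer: √15823 ≈ 125.79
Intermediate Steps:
√((26 - 17*70) + 16987) = √((26 - 1190) + 16987) = √(-1164 + 16987) = √15823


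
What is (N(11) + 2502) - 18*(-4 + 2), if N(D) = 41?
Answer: 2579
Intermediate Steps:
(N(11) + 2502) - 18*(-4 + 2) = (41 + 2502) - 18*(-4 + 2) = 2543 - 18*(-2) = 2543 + 36 = 2579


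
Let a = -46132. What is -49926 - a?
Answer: -3794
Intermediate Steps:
-49926 - a = -49926 - 1*(-46132) = -49926 + 46132 = -3794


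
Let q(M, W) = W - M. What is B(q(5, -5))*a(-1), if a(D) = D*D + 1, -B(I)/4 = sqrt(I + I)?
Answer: -16*I*sqrt(5) ≈ -35.777*I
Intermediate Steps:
B(I) = -4*sqrt(2)*sqrt(I) (B(I) = -4*sqrt(I + I) = -4*sqrt(2)*sqrt(I))
a(D) = 1 + D**2 (a(D) = D**2 + 1 = 1 + D**2)
B(q(5, -5))*a(-1) = (-4*sqrt(2)*sqrt(-5 - 1*5))*(1 + (-1)**2) = (-4*sqrt(2)*sqrt(-5 - 5))*(1 + 1) = -4*sqrt(2)*sqrt(-10)*2 = -4*sqrt(2)*I*sqrt(10)*2 = -8*I*sqrt(5)*2 = -16*I*sqrt(5)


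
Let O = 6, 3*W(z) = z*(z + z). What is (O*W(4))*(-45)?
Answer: -2880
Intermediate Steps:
W(z) = 2*z²/3 (W(z) = (z*(z + z))/3 = (z*(2*z))/3 = (2*z²)/3 = 2*z²/3)
(O*W(4))*(-45) = (6*((⅔)*4²))*(-45) = (6*((⅔)*16))*(-45) = (6*(32/3))*(-45) = 64*(-45) = -2880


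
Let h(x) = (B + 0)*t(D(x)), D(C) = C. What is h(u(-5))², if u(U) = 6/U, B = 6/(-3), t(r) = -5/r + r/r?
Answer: 961/9 ≈ 106.78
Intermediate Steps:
t(r) = 1 - 5/r (t(r) = -5/r + 1 = 1 - 5/r)
B = -2 (B = 6*(-⅓) = -2)
h(x) = -2*(-5 + x)/x (h(x) = (-2 + 0)*((-5 + x)/x) = -2*(-5 + x)/x)
h(u(-5))² = (-2 + 10/((6/(-5))))² = (-2 + 10/((6*(-⅕))))² = (-2 + 10/(-6/5))² = (-2 + 10*(-⅚))² = (-2 - 25/3)² = (-31/3)² = 961/9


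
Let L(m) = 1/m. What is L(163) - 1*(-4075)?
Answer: 664226/163 ≈ 4075.0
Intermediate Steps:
L(163) - 1*(-4075) = 1/163 - 1*(-4075) = 1/163 + 4075 = 664226/163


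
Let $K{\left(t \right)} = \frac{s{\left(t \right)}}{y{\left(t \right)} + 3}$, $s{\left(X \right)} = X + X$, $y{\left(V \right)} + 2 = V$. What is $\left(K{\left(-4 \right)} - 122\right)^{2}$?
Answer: $\frac{128164}{9} \approx 14240.0$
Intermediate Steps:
$y{\left(V \right)} = -2 + V$
$s{\left(X \right)} = 2 X$
$K{\left(t \right)} = \frac{2 t}{1 + t}$ ($K{\left(t \right)} = \frac{2 t}{\left(-2 + t\right) + 3} = \frac{2 t}{1 + t}$)
$\left(K{\left(-4 \right)} - 122\right)^{2} = \left(2 \left(-4\right) \frac{1}{1 - 4} - 122\right)^{2} = \left(2 \left(-4\right) \frac{1}{-3} - 122\right)^{2} = \left(2 \left(-4\right) \left(- \frac{1}{3}\right) - 122\right)^{2} = \left(\frac{8}{3} - 122\right)^{2} = \left(- \frac{358}{3}\right)^{2} = \frac{128164}{9}$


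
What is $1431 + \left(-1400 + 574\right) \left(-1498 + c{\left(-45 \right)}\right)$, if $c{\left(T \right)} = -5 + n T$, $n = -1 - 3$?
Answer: $1094229$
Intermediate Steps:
$n = -4$ ($n = -1 - 3 = -4$)
$c{\left(T \right)} = -5 - 4 T$
$1431 + \left(-1400 + 574\right) \left(-1498 + c{\left(-45 \right)}\right) = 1431 + \left(-1400 + 574\right) \left(-1498 - -175\right) = 1431 - 826 \left(-1498 + \left(-5 + 180\right)\right) = 1431 - 826 \left(-1498 + 175\right) = 1431 - -1092798 = 1431 + 1092798 = 1094229$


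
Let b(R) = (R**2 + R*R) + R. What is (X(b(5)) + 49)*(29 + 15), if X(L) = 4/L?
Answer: 10796/5 ≈ 2159.2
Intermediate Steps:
b(R) = R + 2*R**2 (b(R) = (R**2 + R**2) + R = 2*R**2 + R = R + 2*R**2)
(X(b(5)) + 49)*(29 + 15) = (4/((5*(1 + 2*5))) + 49)*(29 + 15) = (4/((5*(1 + 10))) + 49)*44 = (4/((5*11)) + 49)*44 = (4/55 + 49)*44 = (2699/55)*44 = 10796/5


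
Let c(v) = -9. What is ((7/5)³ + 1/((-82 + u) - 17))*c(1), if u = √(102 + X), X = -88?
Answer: -30101094/1223375 + 9*√14/9787 ≈ -24.602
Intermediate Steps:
u = √14 (u = √(102 - 88) = √14 ≈ 3.7417)
((7/5)³ + 1/((-82 + u) - 17))*c(1) = ((7/5)³ + 1/((-82 + √14) - 17))*(-9) = ((7*(⅕))³ + 1/(-99 + √14))*(-9) = ((7/5)³ + 1/(-99 + √14))*(-9) = (343/125 + 1/(-99 + √14))*(-9) = -3087/125 - 9/(-99 + √14)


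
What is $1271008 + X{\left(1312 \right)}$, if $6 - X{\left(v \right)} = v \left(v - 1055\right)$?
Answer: $933830$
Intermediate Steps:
$X{\left(v \right)} = 6 - v \left(-1055 + v\right)$ ($X{\left(v \right)} = 6 - v \left(v - 1055\right) = 6 - v \left(-1055 + v\right)$)
$1271008 + X{\left(1312 \right)} = 1271008 + \left(6 - 1312^{2} + 1055 \cdot 1312\right) = 1271008 + \left(6 - 1721344 + 1384160\right) = 1271008 - 337178 = 933830$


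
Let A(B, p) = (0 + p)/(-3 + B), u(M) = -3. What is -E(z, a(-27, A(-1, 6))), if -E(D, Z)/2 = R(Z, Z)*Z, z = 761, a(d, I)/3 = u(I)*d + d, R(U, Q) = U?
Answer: 52488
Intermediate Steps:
A(B, p) = p/(-3 + B)
a(d, I) = -6*d (a(d, I) = 3*(-3*d + d) = 3*(-2*d) = -6*d)
E(D, Z) = -2*Z² (E(D, Z) = -2*Z*Z = -2*Z²)
-E(z, a(-27, A(-1, 6))) = -(-2)*(-6*(-27))² = -(-2)*162² = -(-2)*26244 = -1*(-52488) = 52488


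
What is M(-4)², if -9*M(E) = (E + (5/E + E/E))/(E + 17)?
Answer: 289/219024 ≈ 0.0013195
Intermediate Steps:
M(E) = -(1 + E + 5/E)/(9*(17 + E)) (M(E) = -(E + (5/E + E/E))/(9*(E + 17)) = -(E + (5/E + 1))/(9*(17 + E)) = -(E + (1 + 5/E))/(9*(17 + E)) = -(1 + E + 5/E)/(9*(17 + E)))
M(-4)² = ((⅑)*(-5 - 1*(-4) - 1*(-4)²)/(-4*(17 - 4)))² = ((⅑)*(-¼)*(-5 + 4 - 1*16)/13)² = ((⅑)*(-¼)*(1/13)*(-5 + 4 - 16))² = ((⅑)*(-¼)*(1/13)*(-17))² = (17/468)² = 289/219024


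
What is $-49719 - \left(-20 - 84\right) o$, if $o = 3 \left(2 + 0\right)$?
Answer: $-49095$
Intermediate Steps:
$o = 6$ ($o = 3 \cdot 2 = 6$)
$-49719 - \left(-20 - 84\right) o = -49719 - \left(-20 - 84\right) 6 = -49719 - \left(-104\right) 6 = -49719 - -624 = -49719 + 624 = -49095$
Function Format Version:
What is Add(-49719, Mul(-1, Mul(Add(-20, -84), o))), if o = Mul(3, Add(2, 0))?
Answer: -49095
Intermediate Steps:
o = 6 (o = Mul(3, 2) = 6)
Add(-49719, Mul(-1, Mul(Add(-20, -84), o))) = Add(-49719, Mul(-1, Mul(Add(-20, -84), 6))) = Add(-49719, Mul(-1, Mul(-104, 6))) = Add(-49719, Mul(-1, -624)) = Add(-49719, 624) = -49095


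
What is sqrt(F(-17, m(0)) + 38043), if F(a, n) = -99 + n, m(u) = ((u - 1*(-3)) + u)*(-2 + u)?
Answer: sqrt(37938) ≈ 194.78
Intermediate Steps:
m(u) = (-2 + u)*(3 + 2*u) (m(u) = ((u + 3) + u)*(-2 + u) = ((3 + u) + u)*(-2 + u) = (3 + 2*u)*(-2 + u) = (-2 + u)*(3 + 2*u))
sqrt(F(-17, m(0)) + 38043) = sqrt((-99 + (-6 - 1*0 + 2*0**2)) + 38043) = sqrt((-99 + (-6 + 0 + 2*0)) + 38043) = sqrt((-99 + (-6 + 0 + 0)) + 38043) = sqrt((-99 - 6) + 38043) = sqrt(-105 + 38043) = sqrt(37938)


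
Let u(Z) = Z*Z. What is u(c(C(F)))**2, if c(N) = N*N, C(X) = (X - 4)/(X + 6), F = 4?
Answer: 0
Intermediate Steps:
C(X) = (-4 + X)/(6 + X)
c(N) = N**2
u(Z) = Z**2
u(c(C(F)))**2 = ((((-4 + 4)/(6 + 4))**2)**2)**2 = (((0/10)**2)**2)**2 = ((((1/10)*0)**2)**2)**2 = ((0**2)**2)**2 = (0**2)**2 = 0**2 = 0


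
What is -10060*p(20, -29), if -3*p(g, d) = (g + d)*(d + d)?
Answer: 1750440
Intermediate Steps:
p(g, d) = -2*d*(d + g)/3 (p(g, d) = -(g + d)*(d + d)/3 = -(d + g)*2*d/3 = -2*d*(d + g)/3)
-10060*p(20, -29) = -(-20120)*(-29)*(-29 + 20)/3 = -(-20120)*(-29)*(-9)/3 = -10060*(-174) = 1750440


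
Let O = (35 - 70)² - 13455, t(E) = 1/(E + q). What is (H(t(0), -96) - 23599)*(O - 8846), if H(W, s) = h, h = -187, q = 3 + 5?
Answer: 501313736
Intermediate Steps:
q = 8
t(E) = 1/(8 + E) (t(E) = 1/(E + 8) = 1/(8 + E))
O = -12230 (O = (-35)² - 13455 = 1225 - 13455 = -12230)
H(W, s) = -187
(H(t(0), -96) - 23599)*(O - 8846) = (-187 - 23599)*(-12230 - 8846) = -23786*(-21076) = 501313736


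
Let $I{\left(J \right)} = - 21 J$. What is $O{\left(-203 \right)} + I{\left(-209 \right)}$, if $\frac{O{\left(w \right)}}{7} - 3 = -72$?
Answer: $3906$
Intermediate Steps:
$O{\left(w \right)} = -483$ ($O{\left(w \right)} = 21 + 7 \left(-72\right) = 21 - 504 = -483$)
$O{\left(-203 \right)} + I{\left(-209 \right)} = -483 - -4389 = -483 + 4389 = 3906$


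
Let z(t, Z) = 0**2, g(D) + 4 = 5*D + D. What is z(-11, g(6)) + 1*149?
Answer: 149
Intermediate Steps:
g(D) = -4 + 6*D (g(D) = -4 + (5*D + D) = -4 + 6*D)
z(t, Z) = 0
z(-11, g(6)) + 1*149 = 0 + 1*149 = 0 + 149 = 149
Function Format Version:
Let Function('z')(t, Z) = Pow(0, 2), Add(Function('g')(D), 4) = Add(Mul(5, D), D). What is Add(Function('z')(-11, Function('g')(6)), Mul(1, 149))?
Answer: 149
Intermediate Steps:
Function('g')(D) = Add(-4, Mul(6, D)) (Function('g')(D) = Add(-4, Add(Mul(5, D), D)) = Add(-4, Mul(6, D)))
Function('z')(t, Z) = 0
Add(Function('z')(-11, Function('g')(6)), Mul(1, 149)) = Add(0, Mul(1, 149)) = Add(0, 149) = 149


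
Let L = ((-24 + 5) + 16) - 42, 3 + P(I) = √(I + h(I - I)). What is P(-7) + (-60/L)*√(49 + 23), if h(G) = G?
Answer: -3 + 8*√2 + I*√7 ≈ 8.3137 + 2.6458*I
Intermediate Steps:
P(I) = -3 + √I (P(I) = -3 + √(I + (I - I)) = -3 + √(I + 0) = -3 + √I)
L = -45 (L = (-19 + 16) - 42 = -3 - 42 = -45)
P(-7) + (-60/L)*√(49 + 23) = (-3 + √(-7)) + (-60/(-45))*√(49 + 23) = (-3 + I*√7) + (-60*(-1/45))*√72 = (-3 + I*√7) + 4*(6*√2)/3 = (-3 + I*√7) + 8*√2 = -3 + 8*√2 + I*√7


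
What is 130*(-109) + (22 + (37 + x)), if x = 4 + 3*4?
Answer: -14095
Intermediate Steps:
x = 16 (x = 4 + 12 = 16)
130*(-109) + (22 + (37 + x)) = 130*(-109) + (22 + (37 + 16)) = -14170 + (22 + 53) = -14170 + 75 = -14095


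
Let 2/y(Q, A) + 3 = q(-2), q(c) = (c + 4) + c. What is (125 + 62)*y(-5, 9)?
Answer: -374/3 ≈ -124.67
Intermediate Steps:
q(c) = 4 + 2*c (q(c) = (4 + c) + c = 4 + 2*c)
y(Q, A) = -2/3 (y(Q, A) = 2/(-3 + (4 + 2*(-2))) = 2/(-3 + (4 - 4)) = 2/(-3 + 0) = 2/(-3) = 2*(-1/3) = -2/3)
(125 + 62)*y(-5, 9) = (125 + 62)*(-2/3) = 187*(-2/3) = -374/3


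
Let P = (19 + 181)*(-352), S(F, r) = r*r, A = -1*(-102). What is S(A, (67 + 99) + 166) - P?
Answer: 180624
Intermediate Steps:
A = 102
S(F, r) = r²
P = -70400 (P = 200*(-352) = -70400)
S(A, (67 + 99) + 166) - P = ((67 + 99) + 166)² - 1*(-70400) = (166 + 166)² + 70400 = 332² + 70400 = 110224 + 70400 = 180624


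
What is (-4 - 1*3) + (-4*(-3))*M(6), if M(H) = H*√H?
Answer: -7 + 72*√6 ≈ 169.36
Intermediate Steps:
M(H) = H^(3/2)
(-4 - 1*3) + (-4*(-3))*M(6) = (-4 - 1*3) + (-4*(-3))*6^(3/2) = (-4 - 3) + 12*(6*√6) = -7 + 72*√6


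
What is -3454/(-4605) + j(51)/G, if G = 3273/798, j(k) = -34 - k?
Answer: -100350736/5024055 ≈ -19.974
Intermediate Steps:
G = 1091/266 (G = 3273*(1/798) = 1091/266 ≈ 4.1015)
-3454/(-4605) + j(51)/G = -3454/(-4605) + (-34 - 1*51)/(1091/266) = -3454*(-1/4605) + (-34 - 51)*(266/1091) = 3454/4605 - 85*266/1091 = 3454/4605 - 22610/1091 = -100350736/5024055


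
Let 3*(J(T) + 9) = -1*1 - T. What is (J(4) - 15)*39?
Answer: -1001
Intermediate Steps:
J(T) = -28/3 - T/3 (J(T) = -9 + (-1*1 - T)/3 = -9 + (-1 - T)/3 = -9 + (-⅓ - T/3) = -28/3 - T/3)
(J(4) - 15)*39 = ((-28/3 - ⅓*4) - 15)*39 = ((-28/3 - 4/3) - 15)*39 = (-32/3 - 15)*39 = -77/3*39 = -1001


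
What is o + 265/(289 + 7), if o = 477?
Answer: 141457/296 ≈ 477.90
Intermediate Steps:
o + 265/(289 + 7) = 477 + 265/(289 + 7) = 477 + 265/296 = 141457/296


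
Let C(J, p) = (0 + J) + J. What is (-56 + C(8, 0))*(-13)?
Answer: 520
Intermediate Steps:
C(J, p) = 2*J (C(J, p) = J + J = 2*J)
(-56 + C(8, 0))*(-13) = (-56 + 2*8)*(-13) = (-56 + 16)*(-13) = -40*(-13) = 520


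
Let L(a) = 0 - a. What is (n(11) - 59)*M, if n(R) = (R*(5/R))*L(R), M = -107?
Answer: 12198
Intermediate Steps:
L(a) = -a
n(R) = -5*R (n(R) = (R*(5/R))*(-R) = 5*(-R) = -5*R)
(n(11) - 59)*M = (-5*11 - 59)*(-107) = (-55 - 59)*(-107) = -114*(-107) = 12198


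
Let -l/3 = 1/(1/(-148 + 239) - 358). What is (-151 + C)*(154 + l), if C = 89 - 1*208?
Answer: -451541790/10859 ≈ -41582.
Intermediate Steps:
C = -119 (C = 89 - 208 = -119)
l = 91/10859 (l = -3/(1/(-148 + 239) - 358) = -3/(1/91 - 358) = -3/(-32577/91) = -3*(-91/32577) = 91/10859 ≈ 0.0083801)
(-151 + C)*(154 + l) = (-151 - 119)*(154 + 91/10859) = -270*1672377/10859 = -451541790/10859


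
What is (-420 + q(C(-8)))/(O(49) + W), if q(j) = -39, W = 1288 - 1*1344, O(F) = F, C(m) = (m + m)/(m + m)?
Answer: 459/7 ≈ 65.571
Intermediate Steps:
C(m) = 1 (C(m) = (2*m)/((2*m)) = (2*m)*(1/(2*m)) = 1)
W = -56 (W = 1288 - 1344 = -56)
(-420 + q(C(-8)))/(O(49) + W) = (-420 - 39)/(49 - 56) = -459/(-7) = -459*(-⅐) = 459/7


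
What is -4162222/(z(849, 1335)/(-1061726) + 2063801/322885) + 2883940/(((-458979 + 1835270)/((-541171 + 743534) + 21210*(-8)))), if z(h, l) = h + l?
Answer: -125523395113651901638950/215339011928131759 ≈ -5.8291e+5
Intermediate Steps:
-4162222/(z(849, 1335)/(-1061726) + 2063801/322885) + 2883940/(((-458979 + 1835270)/((-541171 + 743534) + 21210*(-8)))) = -4162222/((849 + 1335)/(-1061726) + 2063801/322885) + 2883940/(((-458979 + 1835270)/((-541171 + 743534) + 21210*(-8)))) = -4162222/(2184*(-1/1061726) + 2063801*(1/322885)) + 2883940/((1376291/(202363 - 169680))) = -4162222/(-1092/530863 + 2063801/322885) + 2883940/((1376291/32683)) = -4162222/1095242999843/171407699755 + 2883940/((1376291*(1/32683))) = -4162222*171407699755/1095242999843 + 2883940/(196613/4669) = -713436898889655610/1095242999843 + 2883940*(4669/196613) = -713436898889655610/1095242999843 + 13465115860/196613 = -125523395113651901638950/215339011928131759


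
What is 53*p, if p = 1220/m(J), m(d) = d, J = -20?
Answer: -3233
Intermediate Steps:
p = -61 (p = 1220/(-20) = 1220*(-1/20) = -61)
53*p = 53*(-61) = -3233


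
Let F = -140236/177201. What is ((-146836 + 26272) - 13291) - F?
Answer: -23719099619/177201 ≈ -1.3385e+5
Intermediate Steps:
F = -140236/177201 (F = -140236*1/177201 = -140236/177201 ≈ -0.79140)
((-146836 + 26272) - 13291) - F = ((-146836 + 26272) - 13291) - 1*(-140236/177201) = (-120564 - 13291) + 140236/177201 = -133855 + 140236/177201 = -23719099619/177201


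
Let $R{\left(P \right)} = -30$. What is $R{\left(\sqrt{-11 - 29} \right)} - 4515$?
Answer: $-4545$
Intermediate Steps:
$R{\left(\sqrt{-11 - 29} \right)} - 4515 = -30 - 4515 = -4545$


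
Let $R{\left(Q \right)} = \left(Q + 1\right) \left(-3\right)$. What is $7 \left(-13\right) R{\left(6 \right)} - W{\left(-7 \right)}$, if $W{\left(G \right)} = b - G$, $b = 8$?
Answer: $1896$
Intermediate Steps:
$R{\left(Q \right)} = -3 - 3 Q$ ($R{\left(Q \right)} = \left(1 + Q\right) \left(-3\right) = -3 - 3 Q$)
$W{\left(G \right)} = 8 - G$
$7 \left(-13\right) R{\left(6 \right)} - W{\left(-7 \right)} = 7 \left(-13\right) \left(-3 - 18\right) - \left(8 - -7\right) = - 91 \left(-3 - 18\right) - \left(8 + 7\right) = \left(-91\right) \left(-21\right) - 15 = 1911 - 15 = 1896$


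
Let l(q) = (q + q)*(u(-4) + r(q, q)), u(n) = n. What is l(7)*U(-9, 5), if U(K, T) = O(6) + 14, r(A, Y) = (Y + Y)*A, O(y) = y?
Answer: 26320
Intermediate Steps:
r(A, Y) = 2*A*Y (r(A, Y) = (2*Y)*A = 2*A*Y)
U(K, T) = 20 (U(K, T) = 6 + 14 = 20)
l(q) = 2*q*(-4 + 2*q²) (l(q) = (q + q)*(-4 + 2*q*q) = (2*q)*(-4 + 2*q²) = 2*q*(-4 + 2*q²))
l(7)*U(-9, 5) = (4*7*(-2 + 7²))*20 = (4*7*(-2 + 49))*20 = (4*7*47)*20 = 1316*20 = 26320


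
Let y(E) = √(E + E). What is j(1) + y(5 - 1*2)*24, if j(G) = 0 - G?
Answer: -1 + 24*√6 ≈ 57.788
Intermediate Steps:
y(E) = √2*√E (y(E) = √(2*E) = √2*√E)
j(G) = -G
j(1) + y(5 - 1*2)*24 = -1*1 + (√2*√(5 - 1*2))*24 = -1 + (√2*√(5 - 2))*24 = -1 + (√2*√3)*24 = -1 + √6*24 = -1 + 24*√6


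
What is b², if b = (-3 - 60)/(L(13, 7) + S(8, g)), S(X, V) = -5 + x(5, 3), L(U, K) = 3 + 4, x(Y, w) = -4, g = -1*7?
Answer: 3969/4 ≈ 992.25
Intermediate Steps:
g = -7
L(U, K) = 7
S(X, V) = -9 (S(X, V) = -5 - 4 = -9)
b = 63/2 (b = (-3 - 60)/(7 - 9) = -63/(-2) = -63*(-½) = 63/2 ≈ 31.500)
b² = (63/2)² = 3969/4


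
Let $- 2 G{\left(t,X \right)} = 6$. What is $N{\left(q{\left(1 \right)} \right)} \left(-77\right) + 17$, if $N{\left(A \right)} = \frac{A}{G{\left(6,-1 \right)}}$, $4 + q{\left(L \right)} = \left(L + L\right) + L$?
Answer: $- \frac{26}{3} \approx -8.6667$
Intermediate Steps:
$G{\left(t,X \right)} = -3$ ($G{\left(t,X \right)} = \left(- \frac{1}{2}\right) 6 = -3$)
$q{\left(L \right)} = -4 + 3 L$ ($q{\left(L \right)} = -4 + \left(\left(L + L\right) + L\right) = -4 + \left(2 L + L\right) = -4 + 3 L$)
$N{\left(A \right)} = - \frac{A}{3}$ ($N{\left(A \right)} = \frac{A}{-3} = A \left(- \frac{1}{3}\right) = - \frac{A}{3}$)
$N{\left(q{\left(1 \right)} \right)} \left(-77\right) + 17 = - \frac{-4 + 3 \cdot 1}{3} \left(-77\right) + 17 = - \frac{-4 + 3}{3} \left(-77\right) + 17 = \left(- \frac{1}{3}\right) \left(-1\right) \left(-77\right) + 17 = \frac{1}{3} \left(-77\right) + 17 = - \frac{77}{3} + 17 = - \frac{26}{3}$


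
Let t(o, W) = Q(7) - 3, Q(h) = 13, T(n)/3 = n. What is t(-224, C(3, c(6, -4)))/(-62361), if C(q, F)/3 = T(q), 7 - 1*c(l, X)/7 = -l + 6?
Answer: -10/62361 ≈ -0.00016036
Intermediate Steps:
c(l, X) = 7 + 7*l (c(l, X) = 49 - 7*(-l + 6) = 49 - 7*(6 - l) = 49 + (-42 + 7*l) = 7 + 7*l)
T(n) = 3*n
C(q, F) = 9*q (C(q, F) = 3*(3*q) = 9*q)
t(o, W) = 10 (t(o, W) = 13 - 3 = 10)
t(-224, C(3, c(6, -4)))/(-62361) = 10/(-62361) = 10*(-1/62361) = -10/62361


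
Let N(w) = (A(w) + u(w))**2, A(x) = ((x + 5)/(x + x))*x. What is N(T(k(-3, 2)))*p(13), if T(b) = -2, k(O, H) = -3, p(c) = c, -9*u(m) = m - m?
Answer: 117/4 ≈ 29.250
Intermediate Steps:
u(m) = 0 (u(m) = -(m - m)/9 = -1/9*0 = 0)
A(x) = 5/2 + x/2 (A(x) = ((5 + x)/((2*x)))*x = ((5 + x)*(1/(2*x)))*x = ((5 + x)/(2*x))*x = 5/2 + x/2)
N(w) = (5/2 + w/2)**2 (N(w) = ((5/2 + w/2) + 0)**2 = (5/2 + w/2)**2)
N(T(k(-3, 2)))*p(13) = ((5 - 2)**2/4)*13 = ((1/4)*3**2)*13 = ((1/4)*9)*13 = (9/4)*13 = 117/4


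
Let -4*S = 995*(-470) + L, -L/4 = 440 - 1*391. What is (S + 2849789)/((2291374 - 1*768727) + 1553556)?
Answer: 5933501/6152406 ≈ 0.96442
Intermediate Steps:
L = -196 (L = -4*(440 - 1*391) = -4*(440 - 391) = -4*49 = -196)
S = 233923/2 (S = -(995*(-470) - 196)/4 = -(-467650 - 196)/4 = -1/4*(-467846) = 233923/2 ≈ 1.1696e+5)
(S + 2849789)/((2291374 - 1*768727) + 1553556) = (233923/2 + 2849789)/((2291374 - 1*768727) + 1553556) = 5933501/(2*((2291374 - 768727) + 1553556)) = 5933501/(2*(1522647 + 1553556)) = (5933501/2)/3076203 = (5933501/2)*(1/3076203) = 5933501/6152406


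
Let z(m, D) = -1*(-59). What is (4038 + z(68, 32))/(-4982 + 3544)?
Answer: -4097/1438 ≈ -2.8491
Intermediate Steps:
z(m, D) = 59
(4038 + z(68, 32))/(-4982 + 3544) = (4038 + 59)/(-4982 + 3544) = 4097/(-1438) = 4097*(-1/1438) = -4097/1438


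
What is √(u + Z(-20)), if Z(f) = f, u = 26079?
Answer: √26059 ≈ 161.43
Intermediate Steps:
√(u + Z(-20)) = √(26079 - 20) = √26059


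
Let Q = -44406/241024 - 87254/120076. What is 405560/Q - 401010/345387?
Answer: -168914718655939234950/379384636182601 ≈ -4.4523e+5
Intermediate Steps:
Q = -3295300369/3617649728 (Q = -44406*1/241024 - 87254*1/120076 = -22203/120512 - 43627/60038 = -3295300369/3617649728 ≈ -0.91090)
405560/Q - 401010/345387 = 405560/(-3295300369/3617649728) - 401010/345387 = 405560*(-3617649728/3295300369) - 401010*1/345387 = -1467174023687680/3295300369 - 133670/115129 = -168914718655939234950/379384636182601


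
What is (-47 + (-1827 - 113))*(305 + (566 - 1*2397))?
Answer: 3032162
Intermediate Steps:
(-47 + (-1827 - 113))*(305 + (566 - 1*2397)) = (-47 - 1940)*(305 + (566 - 2397)) = -1987*(305 - 1831) = -1987*(-1526) = 3032162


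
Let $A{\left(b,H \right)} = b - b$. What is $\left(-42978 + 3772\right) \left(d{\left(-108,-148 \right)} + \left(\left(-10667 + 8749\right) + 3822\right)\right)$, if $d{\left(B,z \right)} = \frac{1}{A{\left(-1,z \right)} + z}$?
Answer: $- \frac{5523948973}{74} \approx -7.4648 \cdot 10^{7}$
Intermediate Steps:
$A{\left(b,H \right)} = 0$
$d{\left(B,z \right)} = \frac{1}{z}$ ($d{\left(B,z \right)} = \frac{1}{0 + z} = \frac{1}{z}$)
$\left(-42978 + 3772\right) \left(d{\left(-108,-148 \right)} + \left(\left(-10667 + 8749\right) + 3822\right)\right) = \left(-42978 + 3772\right) \left(\frac{1}{-148} + \left(\left(-10667 + 8749\right) + 3822\right)\right) = - 39206 \left(- \frac{1}{148} + \left(-1918 + 3822\right)\right) = - 39206 \left(- \frac{1}{148} + 1904\right) = \left(-39206\right) \frac{281791}{148} = - \frac{5523948973}{74}$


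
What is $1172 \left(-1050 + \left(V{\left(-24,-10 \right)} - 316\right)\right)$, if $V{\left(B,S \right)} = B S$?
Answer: $-1319672$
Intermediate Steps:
$1172 \left(-1050 + \left(V{\left(-24,-10 \right)} - 316\right)\right) = 1172 \left(-1050 - 76\right) = 1172 \left(-1126\right) = -1319672$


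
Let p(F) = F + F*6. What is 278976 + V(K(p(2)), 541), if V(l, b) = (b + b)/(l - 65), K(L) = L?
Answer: 14226694/51 ≈ 2.7896e+5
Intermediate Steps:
p(F) = 7*F (p(F) = F + 6*F = 7*F)
V(l, b) = 2*b/(-65 + l) (V(l, b) = (2*b)/(-65 + l) = 2*b/(-65 + l))
278976 + V(K(p(2)), 541) = 278976 + 2*541/(-65 + 7*2) = 278976 + 2*541/(-65 + 14) = 278976 + 2*541/(-51) = 278976 + 2*541*(-1/51) = 278976 - 1082/51 = 14226694/51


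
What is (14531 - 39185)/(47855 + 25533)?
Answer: -1761/5242 ≈ -0.33594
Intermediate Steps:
(14531 - 39185)/(47855 + 25533) = -24654/73388 = -24654*1/73388 = -1761/5242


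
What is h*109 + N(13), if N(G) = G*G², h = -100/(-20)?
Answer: 2742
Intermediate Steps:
h = 5 (h = -100*(-1/20) = 5)
N(G) = G³
h*109 + N(13) = 5*109 + 13³ = 545 + 2197 = 2742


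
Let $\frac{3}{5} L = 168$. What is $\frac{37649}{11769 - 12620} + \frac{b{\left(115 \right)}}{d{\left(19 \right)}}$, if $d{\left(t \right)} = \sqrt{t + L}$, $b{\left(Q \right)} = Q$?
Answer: $- \frac{37649}{851} + \frac{5 \sqrt{299}}{13} \approx -37.59$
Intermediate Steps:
$L = 280$ ($L = \frac{5}{3} \cdot 168 = 280$)
$d{\left(t \right)} = \sqrt{280 + t}$ ($d{\left(t \right)} = \sqrt{t + 280} = \sqrt{280 + t}$)
$\frac{37649}{11769 - 12620} + \frac{b{\left(115 \right)}}{d{\left(19 \right)}} = \frac{37649}{11769 - 12620} + \frac{115}{\sqrt{280 + 19}} = \frac{37649}{-851} + \frac{115}{\sqrt{299}} = 37649 \left(- \frac{1}{851}\right) + 115 \frac{\sqrt{299}}{299} = - \frac{37649}{851} + \frac{5 \sqrt{299}}{13}$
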